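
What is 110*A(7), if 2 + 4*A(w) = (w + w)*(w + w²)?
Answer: 21505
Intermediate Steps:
A(w) = -½ + w*(w + w²)/2 (A(w) = -½ + ((w + w)*(w + w²))/4 = -½ + ((2*w)*(w + w²))/4 = -½ + (2*w*(w + w²))/4 = -½ + w*(w + w²)/2)
110*A(7) = 110*(-½ + (½)*7² + (½)*7³) = 110*(-½ + (½)*49 + (½)*343) = 110*(-½ + 49/2 + 343/2) = 110*(391/2) = 21505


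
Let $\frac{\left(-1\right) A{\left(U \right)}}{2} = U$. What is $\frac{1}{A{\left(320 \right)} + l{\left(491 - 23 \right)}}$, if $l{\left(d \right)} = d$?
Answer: $- \frac{1}{172} \approx -0.005814$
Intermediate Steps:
$A{\left(U \right)} = - 2 U$
$\frac{1}{A{\left(320 \right)} + l{\left(491 - 23 \right)}} = \frac{1}{\left(-2\right) 320 + \left(491 - 23\right)} = \frac{1}{-640 + 468} = \frac{1}{-172} = - \frac{1}{172}$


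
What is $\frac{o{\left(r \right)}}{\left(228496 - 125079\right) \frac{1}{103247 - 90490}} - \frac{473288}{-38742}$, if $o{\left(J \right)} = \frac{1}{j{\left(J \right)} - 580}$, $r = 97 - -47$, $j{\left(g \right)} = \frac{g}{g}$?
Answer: $\frac{1574403016605}{128878368817} \approx 12.216$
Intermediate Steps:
$j{\left(g \right)} = 1$
$r = 144$ ($r = 97 + 47 = 144$)
$o{\left(J \right)} = - \frac{1}{579}$ ($o{\left(J \right)} = \frac{1}{1 - 580} = \frac{1}{-579} = - \frac{1}{579}$)
$\frac{o{\left(r \right)}}{\left(228496 - 125079\right) \frac{1}{103247 - 90490}} - \frac{473288}{-38742} = - \frac{1}{579 \frac{228496 - 125079}{103247 - 90490}} - \frac{473288}{-38742} = - \frac{1}{579 \cdot \frac{103417}{12757}} - - \frac{236644}{19371} = - \frac{1}{579 \cdot 103417 \cdot \frac{1}{12757}} + \frac{236644}{19371} = - \frac{1}{579 \cdot \frac{103417}{12757}} + \frac{236644}{19371} = \left(- \frac{1}{579}\right) \frac{12757}{103417} + \frac{236644}{19371} = - \frac{12757}{59878443} + \frac{236644}{19371} = \frac{1574403016605}{128878368817}$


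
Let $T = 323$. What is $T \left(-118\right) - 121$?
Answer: $-38235$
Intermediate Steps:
$T \left(-118\right) - 121 = 323 \left(-118\right) - 121 = -38114 - 121 = -38235$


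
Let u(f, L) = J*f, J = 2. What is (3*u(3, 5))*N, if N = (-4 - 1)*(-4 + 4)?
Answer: 0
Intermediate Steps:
u(f, L) = 2*f
N = 0 (N = -5*0 = 0)
(3*u(3, 5))*N = (3*(2*3))*0 = (3*6)*0 = 18*0 = 0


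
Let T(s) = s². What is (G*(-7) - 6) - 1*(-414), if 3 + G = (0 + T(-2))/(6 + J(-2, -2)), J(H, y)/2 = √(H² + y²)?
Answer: 387 + 28*√2 ≈ 426.60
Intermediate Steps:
J(H, y) = 2*√(H² + y²)
G = -3 + 4/(6 + 4*√2) (G = -3 + (0 + (-2)²)/(6 + 2*√((-2)² + (-2)²)) = -3 + (0 + 4)/(6 + 2*√(4 + 4)) = -3 + 4/(6 + 2*√8) = -3 + 4/(6 + 2*(2*√2)) = -3 + 4/(6 + 4*√2) ≈ -2.6569)
(G*(-7) - 6) - 1*(-414) = ((3 - 4*√2)*(-7) - 6) - 1*(-414) = ((-21 + 28*√2) - 6) + 414 = (-27 + 28*√2) + 414 = 387 + 28*√2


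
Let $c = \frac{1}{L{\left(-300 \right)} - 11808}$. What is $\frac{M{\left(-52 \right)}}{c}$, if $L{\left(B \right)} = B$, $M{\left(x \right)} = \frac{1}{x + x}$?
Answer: $\frac{3027}{26} \approx 116.42$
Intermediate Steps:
$M{\left(x \right)} = \frac{1}{2 x}$
$c = - \frac{1}{12108}$ ($c = \frac{1}{-300 - 11808} = \frac{1}{-12108} = - \frac{1}{12108} \approx -8.259 \cdot 10^{-5}$)
$\frac{M{\left(-52 \right)}}{c} = \frac{\frac{1}{2} \frac{1}{-52}}{- \frac{1}{12108}} = \frac{1}{2} \left(- \frac{1}{52}\right) \left(-12108\right) = \left(- \frac{1}{104}\right) \left(-12108\right) = \frac{3027}{26}$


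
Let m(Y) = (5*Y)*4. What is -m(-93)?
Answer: 1860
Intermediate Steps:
m(Y) = 20*Y
-m(-93) = -20*(-93) = -1*(-1860) = 1860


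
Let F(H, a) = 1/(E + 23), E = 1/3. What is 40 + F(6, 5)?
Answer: 2803/70 ≈ 40.043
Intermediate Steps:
E = ⅓ ≈ 0.33333
F(H, a) = 3/70 (F(H, a) = 1/(⅓ + 23) = 1/(70/3) = 3/70)
40 + F(6, 5) = 40 + 3/70 = 2803/70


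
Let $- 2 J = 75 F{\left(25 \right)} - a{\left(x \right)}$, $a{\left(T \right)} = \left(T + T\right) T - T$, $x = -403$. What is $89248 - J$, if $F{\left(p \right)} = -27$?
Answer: $-74375$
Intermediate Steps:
$a{\left(T \right)} = - T + 2 T^{2}$ ($a{\left(T \right)} = 2 T T - T = 2 T^{2} - T = - T + 2 T^{2}$)
$J = 163623$ ($J = - \frac{75 \left(-27\right) - - 403 \left(-1 + 2 \left(-403\right)\right)}{2} = - \frac{-2025 - - 403 \left(-1 - 806\right)}{2} = - \frac{-2025 - \left(-403\right) \left(-807\right)}{2} = - \frac{-2025 - 325221}{2} = \left(- \frac{1}{2}\right) \left(-327246\right) = 163623$)
$89248 - J = 89248 - 163623 = -74375$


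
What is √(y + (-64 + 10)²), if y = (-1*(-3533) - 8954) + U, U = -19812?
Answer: I*√22317 ≈ 149.39*I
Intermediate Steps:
y = -25233 (y = (-1*(-3533) - 8954) - 19812 = (3533 - 8954) - 19812 = -5421 - 19812 = -25233)
√(y + (-64 + 10)²) = √(-25233 + (-64 + 10)²) = √(-25233 + (-54)²) = √(-25233 + 2916) = √(-22317) = I*√22317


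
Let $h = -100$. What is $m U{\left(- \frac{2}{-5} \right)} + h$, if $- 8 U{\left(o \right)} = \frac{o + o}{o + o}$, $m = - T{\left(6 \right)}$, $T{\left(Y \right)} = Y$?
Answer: $- \frac{397}{4} \approx -99.25$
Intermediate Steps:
$m = -6$ ($m = \left(-1\right) 6 = -6$)
$U{\left(o \right)} = - \frac{1}{8}$ ($U{\left(o \right)} = - \frac{\left(o + o\right) \frac{1}{o + o}}{8} = - \frac{2 o \frac{1}{2 o}}{8} = \left(- \frac{1}{8}\right) 1 = - \frac{1}{8}$)
$m U{\left(- \frac{2}{-5} \right)} + h = \left(-6\right) \left(- \frac{1}{8}\right) - 100 = \frac{3}{4} - 100 = - \frac{397}{4}$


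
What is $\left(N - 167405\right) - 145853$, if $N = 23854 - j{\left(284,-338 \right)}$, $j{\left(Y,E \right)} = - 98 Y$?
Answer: $-261572$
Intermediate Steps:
$N = 51686$ ($N = 23854 - \left(-98\right) 284 = 23854 - -27832 = 23854 + 27832 = 51686$)
$\left(N - 167405\right) - 145853 = \left(51686 - 167405\right) - 145853 = -115719 - 145853 = -261572$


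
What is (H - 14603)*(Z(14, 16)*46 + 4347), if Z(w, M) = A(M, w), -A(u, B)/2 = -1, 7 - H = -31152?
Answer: 73492084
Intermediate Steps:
H = 31159 (H = 7 - 1*(-31152) = 7 + 31152 = 31159)
A(u, B) = 2 (A(u, B) = -2*(-1) = 2)
Z(w, M) = 2
(H - 14603)*(Z(14, 16)*46 + 4347) = (31159 - 14603)*(2*46 + 4347) = 16556*(92 + 4347) = 16556*4439 = 73492084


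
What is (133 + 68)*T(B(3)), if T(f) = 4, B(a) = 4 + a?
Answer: 804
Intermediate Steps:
(133 + 68)*T(B(3)) = (133 + 68)*4 = 201*4 = 804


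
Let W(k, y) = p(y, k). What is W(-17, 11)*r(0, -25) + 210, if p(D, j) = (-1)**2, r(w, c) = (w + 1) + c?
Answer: 186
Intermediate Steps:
r(w, c) = 1 + c + w (r(w, c) = (1 + w) + c = 1 + c + w)
p(D, j) = 1
W(k, y) = 1
W(-17, 11)*r(0, -25) + 210 = 1*(1 - 25 + 0) + 210 = 1*(-24) + 210 = -24 + 210 = 186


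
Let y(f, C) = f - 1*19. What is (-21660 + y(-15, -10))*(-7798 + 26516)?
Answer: -406068292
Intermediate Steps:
y(f, C) = -19 + f (y(f, C) = f - 19 = -19 + f)
(-21660 + y(-15, -10))*(-7798 + 26516) = (-21660 + (-19 - 15))*(-7798 + 26516) = (-21660 - 34)*18718 = -21694*18718 = -406068292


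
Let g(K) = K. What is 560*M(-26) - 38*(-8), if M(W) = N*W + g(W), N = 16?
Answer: -247216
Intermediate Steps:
M(W) = 17*W (M(W) = 16*W + W = 17*W)
560*M(-26) - 38*(-8) = 560*(17*(-26)) - 38*(-8) = 560*(-442) + 304 = -247520 + 304 = -247216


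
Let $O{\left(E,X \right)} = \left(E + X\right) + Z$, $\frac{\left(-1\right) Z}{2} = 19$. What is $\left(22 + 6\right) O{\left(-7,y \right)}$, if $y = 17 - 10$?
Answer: $-1064$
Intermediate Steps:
$Z = -38$ ($Z = \left(-2\right) 19 = -38$)
$y = 7$
$O{\left(E,X \right)} = -38 + E + X$ ($O{\left(E,X \right)} = \left(E + X\right) - 38 = -38 + E + X$)
$\left(22 + 6\right) O{\left(-7,y \right)} = \left(22 + 6\right) \left(-38 - 7 + 7\right) = 28 \left(-38\right) = -1064$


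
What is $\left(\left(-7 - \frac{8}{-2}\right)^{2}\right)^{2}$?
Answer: $81$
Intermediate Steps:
$\left(\left(-7 - \frac{8}{-2}\right)^{2}\right)^{2} = \left(\left(-7 - -4\right)^{2}\right)^{2} = \left(\left(-7 + 4\right)^{2}\right)^{2} = \left(\left(-3\right)^{2}\right)^{2} = 9^{2} = 81$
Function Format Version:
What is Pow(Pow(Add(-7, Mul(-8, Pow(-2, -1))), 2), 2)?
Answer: 81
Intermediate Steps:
Pow(Pow(Add(-7, Mul(-8, Pow(-2, -1))), 2), 2) = Pow(Pow(Add(-7, Mul(-8, Rational(-1, 2))), 2), 2) = Pow(Pow(Add(-7, 4), 2), 2) = Pow(Pow(-3, 2), 2) = Pow(9, 2) = 81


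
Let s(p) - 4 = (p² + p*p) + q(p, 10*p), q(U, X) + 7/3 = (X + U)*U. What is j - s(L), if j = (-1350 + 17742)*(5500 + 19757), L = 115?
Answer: 1241522452/3 ≈ 4.1384e+8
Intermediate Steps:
q(U, X) = -7/3 + U*(U + X) (q(U, X) = -7/3 + (X + U)*U = -7/3 + (U + X)*U = -7/3 + U*(U + X))
s(p) = 5/3 + 13*p² (s(p) = 4 + ((p² + p*p) + (-7/3 + p² + p*(10*p))) = 4 + ((p² + p²) + (-7/3 + p² + 10*p²)) = 4 + (2*p² + (-7/3 + 11*p²)) = 4 + (-7/3 + 13*p²) = 5/3 + 13*p²)
j = 414012744 (j = 16392*25257 = 414012744)
j - s(L) = 414012744 - (5/3 + 13*115²) = 414012744 - (5/3 + 13*13225) = 414012744 - (5/3 + 171925) = 414012744 - 1*515780/3 = 414012744 - 515780/3 = 1241522452/3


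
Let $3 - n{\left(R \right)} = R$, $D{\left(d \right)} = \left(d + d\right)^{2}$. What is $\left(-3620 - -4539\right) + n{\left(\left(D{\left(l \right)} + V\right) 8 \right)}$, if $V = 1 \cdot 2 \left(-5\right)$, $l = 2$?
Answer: $874$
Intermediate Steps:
$D{\left(d \right)} = 4 d^{2}$ ($D{\left(d \right)} = \left(2 d\right)^{2} = 4 d^{2}$)
$V = -10$ ($V = 2 \left(-5\right) = -10$)
$n{\left(R \right)} = 3 - R$
$\left(-3620 - -4539\right) + n{\left(\left(D{\left(l \right)} + V\right) 8 \right)} = \left(-3620 - -4539\right) + \left(3 - \left(4 \cdot 2^{2} - 10\right) 8\right) = \left(-3620 + 4539\right) + \left(3 - \left(4 \cdot 4 - 10\right) 8\right) = 919 + \left(3 - \left(16 - 10\right) 8\right) = 919 + \left(3 - 6 \cdot 8\right) = 919 + \left(3 - 48\right) = 919 - 45 = 874$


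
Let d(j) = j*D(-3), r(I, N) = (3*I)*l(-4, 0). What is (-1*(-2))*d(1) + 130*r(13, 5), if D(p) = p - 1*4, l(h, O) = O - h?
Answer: 20266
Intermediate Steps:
D(p) = -4 + p (D(p) = p - 4 = -4 + p)
r(I, N) = 12*I (r(I, N) = (3*I)*(0 - 1*(-4)) = (3*I)*(0 + 4) = (3*I)*4 = 12*I)
d(j) = -7*j (d(j) = j*(-4 - 3) = j*(-7) = -7*j)
(-1*(-2))*d(1) + 130*r(13, 5) = (-1*(-2))*(-7*1) + 130*(12*13) = 2*(-7) + 130*156 = -14 + 20280 = 20266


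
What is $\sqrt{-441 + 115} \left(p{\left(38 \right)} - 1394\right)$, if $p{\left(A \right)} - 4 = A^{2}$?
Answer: $54 i \sqrt{326} \approx 975.0 i$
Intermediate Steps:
$p{\left(A \right)} = 4 + A^{2}$
$\sqrt{-441 + 115} \left(p{\left(38 \right)} - 1394\right) = \sqrt{-441 + 115} \left(\left(4 + 38^{2}\right) - 1394\right) = \sqrt{-326} \left(\left(4 + 1444\right) - 1394\right) = i \sqrt{326} \left(1448 - 1394\right) = i \sqrt{326} \cdot 54 = 54 i \sqrt{326}$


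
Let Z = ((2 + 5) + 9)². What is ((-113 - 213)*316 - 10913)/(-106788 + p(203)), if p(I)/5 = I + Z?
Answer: 113929/104493 ≈ 1.0903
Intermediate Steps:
Z = 256 (Z = (7 + 9)² = 16² = 256)
p(I) = 1280 + 5*I (p(I) = 5*(I + 256) = 5*(256 + I) = 1280 + 5*I)
((-113 - 213)*316 - 10913)/(-106788 + p(203)) = ((-113 - 213)*316 - 10913)/(-106788 + (1280 + 5*203)) = (-326*316 - 10913)/(-106788 + (1280 + 1015)) = (-103016 - 10913)/(-106788 + 2295) = -113929/(-104493) = -113929*(-1/104493) = 113929/104493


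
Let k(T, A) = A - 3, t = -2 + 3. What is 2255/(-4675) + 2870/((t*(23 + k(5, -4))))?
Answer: 121647/680 ≈ 178.89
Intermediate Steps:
t = 1
k(T, A) = -3 + A
2255/(-4675) + 2870/((t*(23 + k(5, -4)))) = 2255/(-4675) + 2870/((1*(23 + (-3 - 4)))) = 2255*(-1/4675) + 2870/((1*(23 - 7))) = -41/85 + 2870/((1*16)) = -41/85 + 2870/16 = -41/85 + 2870*(1/16) = -41/85 + 1435/8 = 121647/680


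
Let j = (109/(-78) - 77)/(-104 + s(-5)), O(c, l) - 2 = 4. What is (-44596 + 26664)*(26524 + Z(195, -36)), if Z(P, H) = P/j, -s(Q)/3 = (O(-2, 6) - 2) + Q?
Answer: -587202957608/1223 ≈ -4.8013e+8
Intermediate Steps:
O(c, l) = 6 (O(c, l) = 2 + 4 = 6)
s(Q) = -12 - 3*Q (s(Q) = -3*((6 - 2) + Q) = -3*(4 + Q) = -12 - 3*Q)
j = 6115/7878 (j = (109/(-78) - 77)/(-104 + (-12 - 3*(-5))) = (109*(-1/78) - 77)/(-104 + (-12 + 15)) = (-109/78 - 77)/(-104 + 3) = -6115/78/(-101) = -6115/78*(-1/101) = 6115/7878 ≈ 0.77621)
Z(P, H) = 7878*P/6115 (Z(P, H) = P/(6115/7878) = P*(7878/6115) = 7878*P/6115)
(-44596 + 26664)*(26524 + Z(195, -36)) = (-44596 + 26664)*(26524 + (7878/6115)*195) = -17932*(26524 + 307242/1223) = -17932*32746094/1223 = -587202957608/1223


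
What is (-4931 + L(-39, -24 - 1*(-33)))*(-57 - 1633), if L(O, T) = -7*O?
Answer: 7872020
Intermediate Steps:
(-4931 + L(-39, -24 - 1*(-33)))*(-57 - 1633) = (-4931 - 7*(-39))*(-57 - 1633) = (-4931 + 273)*(-1690) = -4658*(-1690) = 7872020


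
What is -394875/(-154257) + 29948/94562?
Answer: 6993309731/2431141739 ≈ 2.8766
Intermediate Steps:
-394875/(-154257) + 29948/94562 = -394875*(-1/154257) + 29948*(1/94562) = 131625/51419 + 14974/47281 = 6993309731/2431141739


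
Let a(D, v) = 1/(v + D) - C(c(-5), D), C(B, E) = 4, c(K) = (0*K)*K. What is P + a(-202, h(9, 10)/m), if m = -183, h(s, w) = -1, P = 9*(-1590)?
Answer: -529117193/36965 ≈ -14314.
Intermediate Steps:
P = -14310
c(K) = 0 (c(K) = 0*K = 0)
a(D, v) = -4 + 1/(D + v) (a(D, v) = 1/(v + D) - 1*4 = 1/(D + v) - 4 = -4 + 1/(D + v))
P + a(-202, h(9, 10)/m) = -14310 + (1 - 4*(-202) - (-4)/(-183))/(-202 - 1/(-183)) = -14310 + (1 + 808 - (-4)*(-1)/183)/(-202 - 1*(-1/183)) = -14310 + (1 + 808 - 4*1/183)/(-202 + 1/183) = -14310 + (1 + 808 - 4/183)/(-36965/183) = -14310 - 183/36965*148043/183 = -14310 - 148043/36965 = -529117193/36965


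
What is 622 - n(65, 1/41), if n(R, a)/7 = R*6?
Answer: -2108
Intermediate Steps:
n(R, a) = 42*R (n(R, a) = 7*(R*6) = 7*(6*R) = 42*R)
622 - n(65, 1/41) = 622 - 42*65 = 622 - 1*2730 = 622 - 2730 = -2108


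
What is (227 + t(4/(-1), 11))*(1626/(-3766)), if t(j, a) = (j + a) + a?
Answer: -28455/269 ≈ -105.78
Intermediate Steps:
t(j, a) = j + 2*a (t(j, a) = (a + j) + a = j + 2*a)
(227 + t(4/(-1), 11))*(1626/(-3766)) = (227 + (4/(-1) + 2*11))*(1626/(-3766)) = (227 + (4*(-1) + 22))*(1626*(-1/3766)) = (227 + (-4 + 22))*(-813/1883) = (227 + 18)*(-813/1883) = 245*(-813/1883) = -28455/269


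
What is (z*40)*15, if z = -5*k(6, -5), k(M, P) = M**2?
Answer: -108000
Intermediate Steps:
z = -180 (z = -5*6**2 = -5*36 = -180)
(z*40)*15 = -180*40*15 = -7200*15 = -108000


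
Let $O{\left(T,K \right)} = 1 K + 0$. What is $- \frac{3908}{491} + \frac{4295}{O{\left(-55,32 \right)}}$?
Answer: $\frac{1983789}{15712} \approx 126.26$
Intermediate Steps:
$O{\left(T,K \right)} = K$ ($O{\left(T,K \right)} = K + 0 = K$)
$- \frac{3908}{491} + \frac{4295}{O{\left(-55,32 \right)}} = - \frac{3908}{491} + \frac{4295}{32} = \frac{1983789}{15712}$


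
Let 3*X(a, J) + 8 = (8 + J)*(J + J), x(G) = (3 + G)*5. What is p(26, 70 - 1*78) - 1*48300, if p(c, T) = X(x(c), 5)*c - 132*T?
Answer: -138560/3 ≈ -46187.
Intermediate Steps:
x(G) = 15 + 5*G
X(a, J) = -8/3 + 2*J*(8 + J)/3 (X(a, J) = -8/3 + ((8 + J)*(J + J))/3 = -8/3 + ((8 + J)*(2*J))/3 = -8/3 + (2*J*(8 + J))/3 = -8/3 + 2*J*(8 + J)/3)
p(c, T) = -132*T + 122*c/3 (p(c, T) = (-8/3 + (⅔)*5² + (16/3)*5)*c - 132*T = (-8/3 + (⅔)*25 + 80/3)*c - 132*T = (-8/3 + 50/3 + 80/3)*c - 132*T = 122*c/3 - 132*T = -132*T + 122*c/3)
p(26, 70 - 1*78) - 1*48300 = (-132*(70 - 1*78) + (122/3)*26) - 1*48300 = (-132*(70 - 78) + 3172/3) - 48300 = (-132*(-8) + 3172/3) - 48300 = (1056 + 3172/3) - 48300 = 6340/3 - 48300 = -138560/3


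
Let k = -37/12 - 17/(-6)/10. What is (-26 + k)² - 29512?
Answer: -717064/25 ≈ -28683.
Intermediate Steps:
k = -14/5 (k = -37*1/12 - 17*(-⅙)*(⅒) = -37/12 + (17/6)*(⅒) = -37/12 + 17/60 = -14/5 ≈ -2.8000)
(-26 + k)² - 29512 = (-26 - 14/5)² - 29512 = (-144/5)² - 29512 = 20736/25 - 29512 = -717064/25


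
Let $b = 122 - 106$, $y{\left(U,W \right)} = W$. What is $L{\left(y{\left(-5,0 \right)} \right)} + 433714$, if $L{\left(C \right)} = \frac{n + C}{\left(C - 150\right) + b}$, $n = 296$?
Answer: $\frac{29058690}{67} \approx 4.3371 \cdot 10^{5}$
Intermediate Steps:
$b = 16$
$L{\left(C \right)} = \frac{296 + C}{-134 + C}$ ($L{\left(C \right)} = \frac{296 + C}{\left(C - 150\right) + 16} = \frac{296 + C}{\left(-150 + C\right) + 16} = \frac{296 + C}{-134 + C}$)
$L{\left(y{\left(-5,0 \right)} \right)} + 433714 = \frac{296 + 0}{-134 + 0} + 433714 = \frac{1}{-134} \cdot 296 + 433714 = \left(- \frac{1}{134}\right) 296 + 433714 = - \frac{148}{67} + 433714 = \frac{29058690}{67}$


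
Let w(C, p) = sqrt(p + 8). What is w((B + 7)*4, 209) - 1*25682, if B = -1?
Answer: -25682 + sqrt(217) ≈ -25667.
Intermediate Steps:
w(C, p) = sqrt(8 + p)
w((B + 7)*4, 209) - 1*25682 = sqrt(8 + 209) - 1*25682 = sqrt(217) - 25682 = -25682 + sqrt(217)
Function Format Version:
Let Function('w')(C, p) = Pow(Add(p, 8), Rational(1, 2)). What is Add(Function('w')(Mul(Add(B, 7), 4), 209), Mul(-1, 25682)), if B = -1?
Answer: Add(-25682, Pow(217, Rational(1, 2))) ≈ -25667.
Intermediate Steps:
Function('w')(C, p) = Pow(Add(8, p), Rational(1, 2))
Add(Function('w')(Mul(Add(B, 7), 4), 209), Mul(-1, 25682)) = Add(Pow(Add(8, 209), Rational(1, 2)), Mul(-1, 25682)) = Add(Pow(217, Rational(1, 2)), -25682) = Add(-25682, Pow(217, Rational(1, 2)))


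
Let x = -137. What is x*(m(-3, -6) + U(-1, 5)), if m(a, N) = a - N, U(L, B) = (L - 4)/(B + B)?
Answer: -685/2 ≈ -342.50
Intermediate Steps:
U(L, B) = (-4 + L)/(2*B) (U(L, B) = (-4 + L)/((2*B)) = (-4 + L)*(1/(2*B)) = (-4 + L)/(2*B))
x*(m(-3, -6) + U(-1, 5)) = -137*((-3 - 1*(-6)) + (½)*(-4 - 1)/5) = -137*((-3 + 6) + (½)*(⅕)*(-5)) = -137*(3 - ½) = -137*5/2 = -685/2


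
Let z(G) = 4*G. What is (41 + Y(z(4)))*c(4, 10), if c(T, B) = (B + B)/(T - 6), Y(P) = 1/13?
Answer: -5340/13 ≈ -410.77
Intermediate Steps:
Y(P) = 1/13
c(T, B) = 2*B/(-6 + T) (c(T, B) = (2*B)/(-6 + T) = 2*B/(-6 + T))
(41 + Y(z(4)))*c(4, 10) = (41 + 1/13)*(2*10/(-6 + 4)) = 534*(2*10/(-2))/13 = 534*(2*10*(-½))/13 = (534/13)*(-10) = -5340/13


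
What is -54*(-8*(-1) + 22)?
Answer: -1620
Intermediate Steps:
-54*(-8*(-1) + 22) = -54*(8 + 22) = -54*30 = -1620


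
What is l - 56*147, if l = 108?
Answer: -8124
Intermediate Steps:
l - 56*147 = 108 - 56*147 = 108 - 8232 = -8124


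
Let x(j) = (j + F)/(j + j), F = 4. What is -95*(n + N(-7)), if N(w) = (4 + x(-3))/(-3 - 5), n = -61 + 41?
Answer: 93385/48 ≈ 1945.5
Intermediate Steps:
n = -20
x(j) = (4 + j)/(2*j) (x(j) = (j + 4)/(j + j) = (4 + j)/((2*j)) = (4 + j)*(1/(2*j)) = (4 + j)/(2*j))
N(w) = -23/48 (N(w) = (4 + (½)*(4 - 3)/(-3))/(-3 - 5) = (4 + (½)*(-⅓)*1)/(-8) = (4 - ⅙)*(-⅛) = (23/6)*(-⅛) = -23/48)
-95*(n + N(-7)) = -95*(-20 - 23/48) = -95*(-983/48) = 93385/48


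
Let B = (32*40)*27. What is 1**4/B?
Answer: 1/34560 ≈ 2.8935e-5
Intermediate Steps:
B = 34560 (B = 1280*27 = 34560)
1**4/B = 1**4/34560 = 1*(1/34560) = 1/34560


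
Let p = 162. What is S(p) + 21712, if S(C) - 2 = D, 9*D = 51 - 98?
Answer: 195379/9 ≈ 21709.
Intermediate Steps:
D = -47/9 (D = (51 - 98)/9 = (⅑)*(-47) = -47/9 ≈ -5.2222)
S(C) = -29/9 (S(C) = 2 - 47/9 = -29/9)
S(p) + 21712 = -29/9 + 21712 = 195379/9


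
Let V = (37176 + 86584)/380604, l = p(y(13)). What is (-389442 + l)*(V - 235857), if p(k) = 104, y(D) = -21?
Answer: 1248217542734978/13593 ≈ 9.1828e+10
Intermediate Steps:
l = 104
V = 4420/13593 (V = 123760*(1/380604) = 4420/13593 ≈ 0.32517)
(-389442 + l)*(V - 235857) = (-389442 + 104)*(4420/13593 - 235857) = -389338*(-3205999781/13593) = 1248217542734978/13593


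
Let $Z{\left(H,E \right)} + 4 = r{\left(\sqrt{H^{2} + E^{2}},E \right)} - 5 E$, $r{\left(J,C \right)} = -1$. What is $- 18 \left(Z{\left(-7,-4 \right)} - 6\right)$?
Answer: $-162$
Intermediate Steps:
$Z{\left(H,E \right)} = -5 - 5 E$ ($Z{\left(H,E \right)} = -4 - \left(1 + 5 E\right) = -5 - 5 E$)
$- 18 \left(Z{\left(-7,-4 \right)} - 6\right) = - 18 \left(\left(-5 - -20\right) - 6\right) = - 18 \left(\left(-5 + 20\right) - 6\right) = - 18 \left(15 - 6\right) = \left(-18\right) 9 = -162$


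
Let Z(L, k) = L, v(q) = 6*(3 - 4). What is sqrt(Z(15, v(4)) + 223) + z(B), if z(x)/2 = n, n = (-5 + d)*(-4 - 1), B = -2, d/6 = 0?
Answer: 50 + sqrt(238) ≈ 65.427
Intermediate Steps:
d = 0 (d = 6*0 = 0)
v(q) = -6 (v(q) = 6*(-1) = -6)
n = 25 (n = (-5 + 0)*(-4 - 1) = -5*(-5) = 25)
z(x) = 50 (z(x) = 2*25 = 50)
sqrt(Z(15, v(4)) + 223) + z(B) = sqrt(15 + 223) + 50 = sqrt(238) + 50 = 50 + sqrt(238)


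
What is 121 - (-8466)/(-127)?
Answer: 6901/127 ≈ 54.339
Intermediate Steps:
121 - (-8466)/(-127) = 121 - (-8466)*(-1)/127 = 121 - 102*83/127 = 121 - 8466/127 = 6901/127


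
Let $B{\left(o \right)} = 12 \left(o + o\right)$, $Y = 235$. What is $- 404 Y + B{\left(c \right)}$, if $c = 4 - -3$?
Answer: $-94772$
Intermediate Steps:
$c = 7$ ($c = 4 + 3 = 7$)
$B{\left(o \right)} = 24 o$ ($B{\left(o \right)} = 12 \cdot 2 o = 24 o$)
$- 404 Y + B{\left(c \right)} = \left(-404\right) 235 + 24 \cdot 7 = -94940 + 168 = -94772$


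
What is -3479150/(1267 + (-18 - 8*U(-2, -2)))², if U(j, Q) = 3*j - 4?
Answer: -3479150/1766241 ≈ -1.9698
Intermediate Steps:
U(j, Q) = -4 + 3*j
-3479150/(1267 + (-18 - 8*U(-2, -2)))² = -3479150/(1267 + (-18 - 8*(-4 + 3*(-2))))² = -3479150/(1267 + (-18 - 8*(-4 - 6)))² = -3479150/(1267 + (-18 - 8*(-10)))² = -3479150/(1267 + (-18 + 80))² = -3479150/(1267 + 62)² = -3479150/(1329²) = -3479150/1766241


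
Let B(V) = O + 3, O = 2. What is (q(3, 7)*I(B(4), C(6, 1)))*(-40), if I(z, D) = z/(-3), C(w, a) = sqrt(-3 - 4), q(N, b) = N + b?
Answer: 2000/3 ≈ 666.67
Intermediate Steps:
B(V) = 5 (B(V) = 2 + 3 = 5)
C(w, a) = I*sqrt(7) (C(w, a) = sqrt(-7) = I*sqrt(7))
I(z, D) = -z/3 (I(z, D) = z*(-1/3) = -z/3)
(q(3, 7)*I(B(4), C(6, 1)))*(-40) = ((3 + 7)*(-1/3*5))*(-40) = (10*(-5/3))*(-40) = -50/3*(-40) = 2000/3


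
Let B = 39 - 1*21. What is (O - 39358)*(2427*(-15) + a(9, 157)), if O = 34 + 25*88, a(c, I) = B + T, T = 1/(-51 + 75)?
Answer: 8104976647/6 ≈ 1.3508e+9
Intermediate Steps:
B = 18 (B = 39 - 21 = 18)
T = 1/24 ≈ 0.041667
a(c, I) = 433/24 (a(c, I) = 18 + 1/24 = 433/24)
O = 2234 (O = 34 + 2200 = 2234)
(O - 39358)*(2427*(-15) + a(9, 157)) = (2234 - 39358)*(2427*(-15) + 433/24) = -37124*(-36405 + 433/24) = -37124*(-873287/24) = 8104976647/6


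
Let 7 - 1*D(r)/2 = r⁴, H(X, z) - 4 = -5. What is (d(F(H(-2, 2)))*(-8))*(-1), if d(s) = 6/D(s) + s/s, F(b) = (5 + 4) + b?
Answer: 10896/1363 ≈ 7.9941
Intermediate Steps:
H(X, z) = -1 (H(X, z) = 4 - 5 = -1)
D(r) = 14 - 2*r⁴
F(b) = 9 + b
d(s) = 1 + 6/(14 - 2*s⁴) (d(s) = 6/(14 - 2*s⁴) + s/s = 6/(14 - 2*s⁴) + 1 = 1 + 6/(14 - 2*s⁴))
(d(F(H(-2, 2)))*(-8))*(-1) = (((-10 + (9 - 1)⁴)/(-7 + (9 - 1)⁴))*(-8))*(-1) = (((-10 + 8⁴)/(-7 + 8⁴))*(-8))*(-1) = (((-10 + 4096)/(-7 + 4096))*(-8))*(-1) = ((4086/4089)*(-8))*(-1) = (((1/4089)*4086)*(-8))*(-1) = ((1362/1363)*(-8))*(-1) = -10896/1363*(-1) = 10896/1363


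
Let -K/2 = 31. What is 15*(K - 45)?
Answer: -1605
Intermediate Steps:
K = -62 (K = -2*31 = -62)
15*(K - 45) = 15*(-62 - 45) = 15*(-107) = -1605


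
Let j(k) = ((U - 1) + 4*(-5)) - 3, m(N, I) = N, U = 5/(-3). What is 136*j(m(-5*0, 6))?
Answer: -10472/3 ≈ -3490.7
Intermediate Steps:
U = -5/3 (U = 5*(-⅓) = -5/3 ≈ -1.6667)
j(k) = -77/3 (j(k) = ((-5/3 - 1) + 4*(-5)) - 3 = (-8/3 - 20) - 3 = -68/3 - 3 = -77/3)
136*j(m(-5*0, 6)) = 136*(-77/3) = -10472/3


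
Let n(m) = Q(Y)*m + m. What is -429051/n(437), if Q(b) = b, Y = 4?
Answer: -429051/2185 ≈ -196.36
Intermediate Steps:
n(m) = 5*m (n(m) = 4*m + m = 5*m)
-429051/n(437) = -429051/(5*437) = -429051/2185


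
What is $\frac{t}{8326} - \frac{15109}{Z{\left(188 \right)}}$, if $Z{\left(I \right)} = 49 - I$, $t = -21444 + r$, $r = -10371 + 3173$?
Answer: $\frac{60908148}{578657} \approx 105.26$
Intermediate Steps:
$r = -7198$
$t = -28642$ ($t = -21444 - 7198 = -28642$)
$\frac{t}{8326} - \frac{15109}{Z{\left(188 \right)}} = - \frac{28642}{8326} - \frac{15109}{49 - 188} = \left(-28642\right) \frac{1}{8326} - \frac{15109}{49 - 188} = - \frac{14321}{4163} - \frac{15109}{-139} = - \frac{14321}{4163} - - \frac{15109}{139} = - \frac{14321}{4163} + \frac{15109}{139} = \frac{60908148}{578657}$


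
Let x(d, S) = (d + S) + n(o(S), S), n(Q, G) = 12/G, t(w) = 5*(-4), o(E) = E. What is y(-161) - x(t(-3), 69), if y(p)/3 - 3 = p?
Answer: -12033/23 ≈ -523.17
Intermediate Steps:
y(p) = 9 + 3*p
t(w) = -20
x(d, S) = S + d + 12/S (x(d, S) = (d + S) + 12/S = (S + d) + 12/S = S + d + 12/S)
y(-161) - x(t(-3), 69) = (9 + 3*(-161)) - (69 - 20 + 12/69) = (9 - 483) - (69 - 20 + 12*(1/69)) = -474 - (69 - 20 + 4/23) = -474 - 1*1131/23 = -474 - 1131/23 = -12033/23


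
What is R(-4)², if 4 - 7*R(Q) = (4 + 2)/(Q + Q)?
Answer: 361/784 ≈ 0.46046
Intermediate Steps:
R(Q) = 4/7 - 3/(7*Q) (R(Q) = 4/7 - (4 + 2)/(7*(Q + Q)) = 4/7 - 6/(7*(2*Q)) = 4/7 - 6*1/(2*Q)/7 = 4/7 - 3/(7*Q))
R(-4)² = ((⅐)*(-3 + 4*(-4))/(-4))² = ((⅐)*(-¼)*(-3 - 16))² = ((⅐)*(-¼)*(-19))² = (19/28)² = 361/784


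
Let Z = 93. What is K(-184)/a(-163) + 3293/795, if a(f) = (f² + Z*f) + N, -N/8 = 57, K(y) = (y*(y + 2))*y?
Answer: -2431276559/4354215 ≈ -558.37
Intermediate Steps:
K(y) = y²*(2 + y) (K(y) = (y*(2 + y))*y = y²*(2 + y))
N = -456 (N = -8*57 = -456)
a(f) = -456 + f² + 93*f (a(f) = (f² + 93*f) - 456 = -456 + f² + 93*f)
K(-184)/a(-163) + 3293/795 = ((-184)²*(2 - 184))/(-456 + (-163)² + 93*(-163)) + 3293/795 = (33856*(-182))/(-456 + 26569 - 15159) + 3293*(1/795) = -6161792/10954 + 3293/795 = -6161792*1/10954 + 3293/795 = -3080896/5477 + 3293/795 = -2431276559/4354215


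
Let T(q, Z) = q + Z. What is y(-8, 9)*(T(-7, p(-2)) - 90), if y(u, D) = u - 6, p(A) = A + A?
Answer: 1414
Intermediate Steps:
p(A) = 2*A
y(u, D) = -6 + u
T(q, Z) = Z + q
y(-8, 9)*(T(-7, p(-2)) - 90) = (-6 - 8)*((2*(-2) - 7) - 90) = -14*((-4 - 7) - 90) = -14*(-11 - 90) = -14*(-101) = 1414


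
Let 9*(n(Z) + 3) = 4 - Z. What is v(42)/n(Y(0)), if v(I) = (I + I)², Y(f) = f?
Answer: -63504/23 ≈ -2761.0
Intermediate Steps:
n(Z) = -23/9 - Z/9 (n(Z) = -3 + (4 - Z)/9 = -3 + (4/9 - Z/9) = -23/9 - Z/9)
v(I) = 4*I² (v(I) = (2*I)² = 4*I²)
v(42)/n(Y(0)) = (4*42²)/(-23/9 - ⅑*0) = (4*1764)/(-23/9 + 0) = 7056/(-23/9) = 7056*(-9/23) = -63504/23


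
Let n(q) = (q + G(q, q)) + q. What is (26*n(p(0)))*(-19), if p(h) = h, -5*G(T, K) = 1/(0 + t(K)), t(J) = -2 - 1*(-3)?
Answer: 494/5 ≈ 98.800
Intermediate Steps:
t(J) = 1 (t(J) = -2 + 3 = 1)
G(T, K) = -⅕ (G(T, K) = -1/(5*(0 + 1)) = -⅕/1 = -⅕*1 = -⅕)
n(q) = -⅕ + 2*q (n(q) = (q - ⅕) + q = (-⅕ + q) + q = -⅕ + 2*q)
(26*n(p(0)))*(-19) = (26*(-⅕ + 2*0))*(-19) = (26*(-⅕ + 0))*(-19) = (26*(-⅕))*(-19) = -26/5*(-19) = 494/5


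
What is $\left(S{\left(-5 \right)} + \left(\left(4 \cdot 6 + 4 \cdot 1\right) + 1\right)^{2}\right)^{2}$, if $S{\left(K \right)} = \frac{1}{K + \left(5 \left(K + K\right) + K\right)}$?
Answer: $\frac{2546110681}{3600} \approx 7.0725 \cdot 10^{5}$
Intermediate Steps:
$S{\left(K \right)} = \frac{1}{12 K}$ ($S{\left(K \right)} = \frac{1}{K + \left(5 \cdot 2 K + K\right)} = \frac{1}{K + \left(10 K + K\right)} = \frac{1}{K + 11 K} = \frac{1}{12 K}$)
$\left(S{\left(-5 \right)} + \left(\left(4 \cdot 6 + 4 \cdot 1\right) + 1\right)^{2}\right)^{2} = \left(\frac{1}{12 \left(-5\right)} + \left(\left(4 \cdot 6 + 4 \cdot 1\right) + 1\right)^{2}\right)^{2} = \left(\frac{1}{12} \left(- \frac{1}{5}\right) + \left(\left(24 + 4\right) + 1\right)^{2}\right)^{2} = \left(- \frac{1}{60} + \left(28 + 1\right)^{2}\right)^{2} = \left(- \frac{1}{60} + 29^{2}\right)^{2} = \left(- \frac{1}{60} + 841\right)^{2} = \left(\frac{50459}{60}\right)^{2} = \frac{2546110681}{3600}$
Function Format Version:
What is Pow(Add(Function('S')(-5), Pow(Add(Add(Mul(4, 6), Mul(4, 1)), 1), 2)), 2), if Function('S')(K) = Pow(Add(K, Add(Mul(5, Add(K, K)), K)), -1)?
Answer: Rational(2546110681, 3600) ≈ 7.0725e+5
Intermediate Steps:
Function('S')(K) = Mul(Rational(1, 12), Pow(K, -1)) (Function('S')(K) = Pow(Add(K, Add(Mul(5, Mul(2, K)), K)), -1) = Pow(Add(K, Add(Mul(10, K), K)), -1) = Pow(Add(K, Mul(11, K)), -1) = Pow(Mul(12, K), -1) = Mul(Rational(1, 12), Pow(K, -1)))
Pow(Add(Function('S')(-5), Pow(Add(Add(Mul(4, 6), Mul(4, 1)), 1), 2)), 2) = Pow(Add(Mul(Rational(1, 12), Pow(-5, -1)), Pow(Add(Add(Mul(4, 6), Mul(4, 1)), 1), 2)), 2) = Pow(Add(Mul(Rational(1, 12), Rational(-1, 5)), Pow(Add(Add(24, 4), 1), 2)), 2) = Pow(Add(Rational(-1, 60), Pow(Add(28, 1), 2)), 2) = Pow(Add(Rational(-1, 60), Pow(29, 2)), 2) = Pow(Add(Rational(-1, 60), 841), 2) = Pow(Rational(50459, 60), 2) = Rational(2546110681, 3600)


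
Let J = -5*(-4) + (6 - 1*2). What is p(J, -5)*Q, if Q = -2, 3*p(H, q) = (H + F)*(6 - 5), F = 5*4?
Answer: -88/3 ≈ -29.333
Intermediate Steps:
F = 20
J = 24 (J = 20 + (6 - 2) = 20 + 4 = 24)
p(H, q) = 20/3 + H/3 (p(H, q) = ((H + 20)*(6 - 5))/3 = ((20 + H)*1)/3 = (20 + H)/3 = 20/3 + H/3)
p(J, -5)*Q = (20/3 + (⅓)*24)*(-2) = (20/3 + 8)*(-2) = (44/3)*(-2) = -88/3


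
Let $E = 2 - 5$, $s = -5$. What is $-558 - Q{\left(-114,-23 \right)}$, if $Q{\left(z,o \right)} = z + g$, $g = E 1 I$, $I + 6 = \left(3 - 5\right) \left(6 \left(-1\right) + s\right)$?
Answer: $-396$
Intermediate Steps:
$E = -3$
$I = 16$ ($I = -6 + \left(3 - 5\right) \left(6 \left(-1\right) - 5\right) = -6 - 2 \left(-6 - 5\right) = -6 - -22 = -6 + 22 = 16$)
$g = -48$ ($g = \left(-3\right) 1 \cdot 16 = \left(-3\right) 16 = -48$)
$Q{\left(z,o \right)} = -48 + z$ ($Q{\left(z,o \right)} = z - 48 = -48 + z$)
$-558 - Q{\left(-114,-23 \right)} = -558 - \left(-48 - 114\right) = -558 - -162 = -558 + 162 = -396$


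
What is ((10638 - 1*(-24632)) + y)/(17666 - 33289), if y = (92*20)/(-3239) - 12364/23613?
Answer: -2697454526974/1194886206861 ≈ -2.2575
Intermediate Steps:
y = -83494916/76482507 (y = 1840*(-1/3239) - 12364*1/23613 = -1840/3239 - 12364/23613 = -83494916/76482507 ≈ -1.0917)
((10638 - 1*(-24632)) + y)/(17666 - 33289) = ((10638 - 1*(-24632)) - 83494916/76482507)/(17666 - 33289) = ((10638 + 24632) - 83494916/76482507)/(-15623) = (35270 - 83494916/76482507)*(-1/15623) = (2697454526974/76482507)*(-1/15623) = -2697454526974/1194886206861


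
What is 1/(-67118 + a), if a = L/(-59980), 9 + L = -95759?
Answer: -14995/1006410468 ≈ -1.4899e-5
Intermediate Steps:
L = -95768 (L = -9 - 95759 = -95768)
a = 23942/14995 (a = -95768/(-59980) = -95768*(-1/59980) = 23942/14995 ≈ 1.5967)
1/(-67118 + a) = 1/(-67118 + 23942/14995) = 1/(-1006410468/14995) = -14995/1006410468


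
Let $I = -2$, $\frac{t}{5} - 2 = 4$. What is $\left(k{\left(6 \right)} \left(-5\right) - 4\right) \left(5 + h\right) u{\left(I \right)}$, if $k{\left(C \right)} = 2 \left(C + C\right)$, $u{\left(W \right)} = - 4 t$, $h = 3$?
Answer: $119040$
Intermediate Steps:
$t = 30$ ($t = 10 + 5 \cdot 4 = 10 + 20 = 30$)
$u{\left(W \right)} = -120$ ($u{\left(W \right)} = \left(-4\right) 30 = -120$)
$k{\left(C \right)} = 4 C$ ($k{\left(C \right)} = 2 \cdot 2 C = 4 C$)
$\left(k{\left(6 \right)} \left(-5\right) - 4\right) \left(5 + h\right) u{\left(I \right)} = \left(4 \cdot 6 \left(-5\right) - 4\right) \left(5 + 3\right) \left(-120\right) = \left(24 \left(-5\right) - 4\right) 8 \left(-120\right) = \left(-120 - 4\right) \left(-960\right) = \left(-124\right) \left(-960\right) = 119040$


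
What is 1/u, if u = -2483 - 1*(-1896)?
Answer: -1/587 ≈ -0.0017036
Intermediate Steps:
u = -587 (u = -2483 + 1896 = -587)
1/u = 1/(-587) = -1/587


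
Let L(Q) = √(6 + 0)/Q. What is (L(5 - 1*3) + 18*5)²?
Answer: (180 + √6)²/4 ≈ 8322.0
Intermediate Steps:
L(Q) = √6/Q
(L(5 - 1*3) + 18*5)² = (√6/(5 - 1*3) + 18*5)² = (√6/(5 - 3) + 90)² = (√6/2 + 90)² = (90 + √6/2)²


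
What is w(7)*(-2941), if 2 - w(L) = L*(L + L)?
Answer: 282336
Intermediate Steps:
w(L) = 2 - 2*L**2 (w(L) = 2 - L*(L + L) = 2 - L*2*L = 2 - 2*L**2)
w(7)*(-2941) = (2 - 2*7**2)*(-2941) = (2 - 2*49)*(-2941) = (2 - 98)*(-2941) = -96*(-2941) = 282336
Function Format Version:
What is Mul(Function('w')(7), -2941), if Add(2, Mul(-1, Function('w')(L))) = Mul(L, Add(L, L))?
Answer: 282336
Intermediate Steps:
Function('w')(L) = Add(2, Mul(-2, Pow(L, 2))) (Function('w')(L) = Add(2, Mul(-1, Mul(L, Add(L, L)))) = Add(2, Mul(-1, Mul(L, Mul(2, L)))) = Add(2, Mul(-1, Mul(2, Pow(L, 2)))) = Add(2, Mul(-2, Pow(L, 2))))
Mul(Function('w')(7), -2941) = Mul(Add(2, Mul(-2, Pow(7, 2))), -2941) = Mul(Add(2, Mul(-2, 49)), -2941) = Mul(Add(2, -98), -2941) = Mul(-96, -2941) = 282336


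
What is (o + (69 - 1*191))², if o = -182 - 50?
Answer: 125316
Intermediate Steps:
o = -232
(o + (69 - 1*191))² = (-232 + (69 - 1*191))² = (-232 + (69 - 191))² = (-232 - 122)² = (-354)² = 125316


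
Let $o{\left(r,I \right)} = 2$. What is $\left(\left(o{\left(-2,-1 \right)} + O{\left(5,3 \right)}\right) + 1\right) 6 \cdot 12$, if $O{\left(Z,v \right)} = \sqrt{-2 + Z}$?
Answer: $216 + 72 \sqrt{3} \approx 340.71$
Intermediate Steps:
$\left(\left(o{\left(-2,-1 \right)} + O{\left(5,3 \right)}\right) + 1\right) 6 \cdot 12 = \left(\left(2 + \sqrt{-2 + 5}\right) + 1\right) 6 \cdot 12 = \left(\left(2 + \sqrt{3}\right) + 1\right) 6 \cdot 12 = \left(3 + \sqrt{3}\right) 6 \cdot 12 = \left(18 + 6 \sqrt{3}\right) 12 = 216 + 72 \sqrt{3}$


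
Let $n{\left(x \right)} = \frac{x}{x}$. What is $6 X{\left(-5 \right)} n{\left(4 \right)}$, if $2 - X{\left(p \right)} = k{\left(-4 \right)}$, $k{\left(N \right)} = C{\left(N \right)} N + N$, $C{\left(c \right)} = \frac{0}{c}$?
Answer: $36$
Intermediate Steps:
$C{\left(c \right)} = 0$
$k{\left(N \right)} = N$ ($k{\left(N \right)} = 0 N + N = 0 + N = N$)
$X{\left(p \right)} = 6$ ($X{\left(p \right)} = 2 - -4 = 2 + 4 = 6$)
$n{\left(x \right)} = 1$
$6 X{\left(-5 \right)} n{\left(4 \right)} = 6 \cdot 6 \cdot 1 = 36 \cdot 1 = 36$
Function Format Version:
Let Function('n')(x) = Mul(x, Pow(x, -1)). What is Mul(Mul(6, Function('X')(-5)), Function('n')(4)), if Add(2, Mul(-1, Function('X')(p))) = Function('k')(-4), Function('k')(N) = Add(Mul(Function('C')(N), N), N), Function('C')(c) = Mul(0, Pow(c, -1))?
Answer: 36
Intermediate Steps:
Function('C')(c) = 0
Function('k')(N) = N (Function('k')(N) = Add(Mul(0, N), N) = Add(0, N) = N)
Function('X')(p) = 6 (Function('X')(p) = Add(2, Mul(-1, -4)) = Add(2, 4) = 6)
Function('n')(x) = 1
Mul(Mul(6, Function('X')(-5)), Function('n')(4)) = Mul(Mul(6, 6), 1) = Mul(36, 1) = 36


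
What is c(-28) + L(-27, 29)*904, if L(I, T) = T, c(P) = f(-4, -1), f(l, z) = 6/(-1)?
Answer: 26210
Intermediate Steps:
f(l, z) = -6 (f(l, z) = 6*(-1) = -6)
c(P) = -6
c(-28) + L(-27, 29)*904 = -6 + 29*904 = -6 + 26216 = 26210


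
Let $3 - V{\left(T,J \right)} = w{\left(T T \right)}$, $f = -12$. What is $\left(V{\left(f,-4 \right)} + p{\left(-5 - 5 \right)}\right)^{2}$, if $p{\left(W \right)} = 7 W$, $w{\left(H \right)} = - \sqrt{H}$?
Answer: $3025$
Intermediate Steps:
$V{\left(T,J \right)} = 3 + \sqrt{T^{2}}$ ($V{\left(T,J \right)} = 3 - - \sqrt{T T} = 3 - - \sqrt{T^{2}} = 3 + \sqrt{T^{2}}$)
$\left(V{\left(f,-4 \right)} + p{\left(-5 - 5 \right)}\right)^{2} = \left(\left(3 + \sqrt{\left(-12\right)^{2}}\right) + 7 \left(-5 - 5\right)\right)^{2} = \left(\left(3 + \sqrt{144}\right) + 7 \left(-10\right)\right)^{2} = \left(\left(3 + 12\right) - 70\right)^{2} = \left(15 - 70\right)^{2} = \left(-55\right)^{2} = 3025$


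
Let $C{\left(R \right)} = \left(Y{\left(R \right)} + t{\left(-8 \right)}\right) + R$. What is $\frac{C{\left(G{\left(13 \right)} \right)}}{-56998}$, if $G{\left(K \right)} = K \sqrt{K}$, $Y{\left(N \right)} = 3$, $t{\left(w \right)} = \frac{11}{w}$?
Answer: $- \frac{13}{455984} - \frac{13 \sqrt{13}}{56998} \approx -0.00085086$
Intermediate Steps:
$G{\left(K \right)} = K^{\frac{3}{2}}$
$C{\left(R \right)} = \frac{13}{8} + R$ ($C{\left(R \right)} = \left(3 + \frac{11}{-8}\right) + R = \left(3 + 11 \left(- \frac{1}{8}\right)\right) + R = \left(3 - \frac{11}{8}\right) + R = \frac{13}{8} + R$)
$\frac{C{\left(G{\left(13 \right)} \right)}}{-56998} = \frac{\frac{13}{8} + 13^{\frac{3}{2}}}{-56998} = \left(\frac{13}{8} + 13 \sqrt{13}\right) \left(- \frac{1}{56998}\right) = - \frac{13}{455984} - \frac{13 \sqrt{13}}{56998}$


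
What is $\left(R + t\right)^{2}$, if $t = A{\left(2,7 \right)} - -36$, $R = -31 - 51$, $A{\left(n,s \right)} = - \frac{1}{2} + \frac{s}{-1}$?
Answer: $\frac{11449}{4} \approx 2862.3$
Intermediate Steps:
$A{\left(n,s \right)} = - \frac{1}{2} - s$ ($A{\left(n,s \right)} = \left(-1\right) \frac{1}{2} + s \left(-1\right) = - \frac{1}{2} - s$)
$R = -82$ ($R = -31 - 51 = -82$)
$t = \frac{57}{2}$ ($t = \left(- \frac{1}{2} - 7\right) - -36 = \left(- \frac{1}{2} - 7\right) + 36 = - \frac{15}{2} + 36 = \frac{57}{2} \approx 28.5$)
$\left(R + t\right)^{2} = \left(-82 + \frac{57}{2}\right)^{2} = \left(- \frac{107}{2}\right)^{2} = \frac{11449}{4}$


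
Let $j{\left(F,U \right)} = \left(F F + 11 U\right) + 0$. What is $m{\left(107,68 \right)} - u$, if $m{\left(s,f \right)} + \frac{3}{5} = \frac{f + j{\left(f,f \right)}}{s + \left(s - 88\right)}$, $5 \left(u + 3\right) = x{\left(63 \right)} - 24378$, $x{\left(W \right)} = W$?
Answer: $\frac{1546201}{315} \approx 4908.6$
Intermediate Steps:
$j{\left(F,U \right)} = F^{2} + 11 U$ ($j{\left(F,U \right)} = \left(F^{2} + 11 U\right) + 0 = F^{2} + 11 U$)
$u = -4866$ ($u = -3 + \frac{63 - 24378}{5} = -3 + \frac{1}{5} \left(-24315\right) = -3 - 4863 = -4866$)
$m{\left(s,f \right)} = - \frac{3}{5} + \frac{f^{2} + 12 f}{-88 + 2 s}$ ($m{\left(s,f \right)} = - \frac{3}{5} + \frac{f + \left(f^{2} + 11 f\right)}{s + \left(s - 88\right)} = - \frac{3}{5} + \frac{f^{2} + 12 f}{s + \left(-88 + s\right)} = - \frac{3}{5} + \frac{f^{2} + 12 f}{-88 + 2 s}$)
$m{\left(107,68 \right)} - u = \frac{264 - 642 + 5 \cdot 68^{2} + 60 \cdot 68}{10 \left(-44 + 107\right)} - -4866 = \frac{264 - 642 + 5 \cdot 4624 + 4080}{10 \cdot 63} + 4866 = \frac{1}{10} \cdot \frac{1}{63} \left(264 - 642 + 23120 + 4080\right) + 4866 = \frac{1}{10} \cdot \frac{1}{63} \cdot 26822 + 4866 = \frac{13411}{315} + 4866 = \frac{1546201}{315}$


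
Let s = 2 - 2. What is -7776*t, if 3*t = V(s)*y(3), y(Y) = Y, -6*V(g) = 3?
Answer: 3888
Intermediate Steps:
s = 0
V(g) = -½ (V(g) = -⅙*3 = -½)
t = -½ (t = (-½*3)/3 = (⅓)*(-3/2) = -½ ≈ -0.50000)
-7776*t = -7776*(-½) = 3888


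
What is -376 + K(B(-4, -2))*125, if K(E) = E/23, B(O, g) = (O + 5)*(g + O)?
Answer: -9398/23 ≈ -408.61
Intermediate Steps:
B(O, g) = (5 + O)*(O + g)
K(E) = E/23 (K(E) = E*(1/23) = E/23)
-376 + K(B(-4, -2))*125 = -376 + (((-4)² + 5*(-4) + 5*(-2) - 4*(-2))/23)*125 = -376 + ((16 - 20 - 10 + 8)/23)*125 = -376 + ((1/23)*(-6))*125 = -376 - 6/23*125 = -376 - 750/23 = -9398/23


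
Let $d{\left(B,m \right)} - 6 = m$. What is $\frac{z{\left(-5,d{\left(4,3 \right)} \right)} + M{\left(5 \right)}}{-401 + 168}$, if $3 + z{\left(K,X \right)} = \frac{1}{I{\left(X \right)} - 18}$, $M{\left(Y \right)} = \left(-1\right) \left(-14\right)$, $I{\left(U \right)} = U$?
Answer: $- \frac{98}{2097} \approx -0.046733$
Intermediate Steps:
$d{\left(B,m \right)} = 6 + m$
$M{\left(Y \right)} = 14$
$z{\left(K,X \right)} = -3 + \frac{1}{-18 + X}$ ($z{\left(K,X \right)} = -3 + \frac{1}{X - 18} = -3 + \frac{1}{-18 + X}$)
$\frac{z{\left(-5,d{\left(4,3 \right)} \right)} + M{\left(5 \right)}}{-401 + 168} = \frac{\frac{55 - 3 \left(6 + 3\right)}{-18 + \left(6 + 3\right)} + 14}{-401 + 168} = \frac{\frac{55 - 27}{-18 + 9} + 14}{-233} = \left(\frac{55 - 27}{-9} + 14\right) \left(- \frac{1}{233}\right) = \left(\left(- \frac{1}{9}\right) 28 + 14\right) \left(- \frac{1}{233}\right) = \left(- \frac{28}{9} + 14\right) \left(- \frac{1}{233}\right) = \frac{98}{9} \left(- \frac{1}{233}\right) = - \frac{98}{2097}$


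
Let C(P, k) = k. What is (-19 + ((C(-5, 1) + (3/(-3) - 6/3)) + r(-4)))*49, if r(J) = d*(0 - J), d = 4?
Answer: -245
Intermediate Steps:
r(J) = -4*J (r(J) = 4*(0 - J) = 4*(-J) = -4*J)
(-19 + ((C(-5, 1) + (3/(-3) - 6/3)) + r(-4)))*49 = (-19 + ((1 + (3/(-3) - 6/3)) - 4*(-4)))*49 = (-19 + ((1 + (3*(-1/3) - 6*1/3)) + 16))*49 = (-19 + ((1 + (-1 - 2)) + 16))*49 = (-19 + ((1 - 3) + 16))*49 = (-19 + (-2 + 16))*49 = (-19 + 14)*49 = -5*49 = -245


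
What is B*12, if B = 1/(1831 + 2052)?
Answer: 12/3883 ≈ 0.0030904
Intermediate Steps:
B = 1/3883 ≈ 0.00025753
B*12 = (1/3883)*12 = 12/3883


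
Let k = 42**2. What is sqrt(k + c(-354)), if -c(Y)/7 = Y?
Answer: sqrt(4242) ≈ 65.131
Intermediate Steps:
c(Y) = -7*Y
k = 1764
sqrt(k + c(-354)) = sqrt(1764 - 7*(-354)) = sqrt(1764 + 2478) = sqrt(4242)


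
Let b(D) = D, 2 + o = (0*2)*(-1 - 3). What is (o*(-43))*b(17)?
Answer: 1462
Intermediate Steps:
o = -2 (o = -2 + (0*2)*(-1 - 3) = -2 + 0*(-4) = -2 + 0 = -2)
(o*(-43))*b(17) = -2*(-43)*17 = 86*17 = 1462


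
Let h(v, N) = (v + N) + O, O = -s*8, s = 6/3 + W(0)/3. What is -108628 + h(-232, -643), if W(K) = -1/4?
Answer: -328555/3 ≈ -1.0952e+5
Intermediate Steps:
W(K) = -¼ (W(K) = -1*¼ = -¼)
s = 23/12 (s = 6/3 - ¼/3 = 6*(⅓) - ¼*⅓ = 2 - 1/12 = 23/12 ≈ 1.9167)
O = -46/3 (O = -1*23/12*8 = -23/12*8 = -46/3 ≈ -15.333)
h(v, N) = -46/3 + N + v (h(v, N) = (v + N) - 46/3 = (N + v) - 46/3 = -46/3 + N + v)
-108628 + h(-232, -643) = -108628 + (-46/3 - 643 - 232) = -108628 - 2671/3 = -328555/3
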